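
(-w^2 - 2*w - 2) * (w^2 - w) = -w^4 - w^3 + 2*w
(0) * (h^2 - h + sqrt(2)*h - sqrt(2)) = 0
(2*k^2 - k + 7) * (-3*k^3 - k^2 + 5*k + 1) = -6*k^5 + k^4 - 10*k^3 - 10*k^2 + 34*k + 7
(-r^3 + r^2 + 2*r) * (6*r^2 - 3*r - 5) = -6*r^5 + 9*r^4 + 14*r^3 - 11*r^2 - 10*r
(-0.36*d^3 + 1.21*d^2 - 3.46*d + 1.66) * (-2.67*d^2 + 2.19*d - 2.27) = 0.9612*d^5 - 4.0191*d^4 + 12.7053*d^3 - 14.7563*d^2 + 11.4896*d - 3.7682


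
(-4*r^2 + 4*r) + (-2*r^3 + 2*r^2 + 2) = -2*r^3 - 2*r^2 + 4*r + 2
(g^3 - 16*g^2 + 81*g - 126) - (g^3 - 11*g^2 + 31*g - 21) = -5*g^2 + 50*g - 105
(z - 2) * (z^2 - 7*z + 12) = z^3 - 9*z^2 + 26*z - 24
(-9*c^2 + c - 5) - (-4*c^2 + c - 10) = 5 - 5*c^2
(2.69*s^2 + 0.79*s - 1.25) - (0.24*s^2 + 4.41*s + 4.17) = 2.45*s^2 - 3.62*s - 5.42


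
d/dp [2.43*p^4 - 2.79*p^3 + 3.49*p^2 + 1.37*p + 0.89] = 9.72*p^3 - 8.37*p^2 + 6.98*p + 1.37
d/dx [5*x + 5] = 5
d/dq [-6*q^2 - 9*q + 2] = -12*q - 9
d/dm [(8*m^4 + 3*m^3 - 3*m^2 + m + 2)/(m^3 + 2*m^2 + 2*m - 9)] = (8*m^6 + 32*m^5 + 57*m^4 - 278*m^3 - 95*m^2 + 46*m - 13)/(m^6 + 4*m^5 + 8*m^4 - 10*m^3 - 32*m^2 - 36*m + 81)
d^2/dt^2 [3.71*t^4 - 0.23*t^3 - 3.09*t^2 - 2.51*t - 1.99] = 44.52*t^2 - 1.38*t - 6.18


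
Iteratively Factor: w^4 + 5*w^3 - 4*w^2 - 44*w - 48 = (w + 2)*(w^3 + 3*w^2 - 10*w - 24) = (w - 3)*(w + 2)*(w^2 + 6*w + 8) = (w - 3)*(w + 2)*(w + 4)*(w + 2)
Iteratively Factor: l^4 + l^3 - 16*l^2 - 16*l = (l - 4)*(l^3 + 5*l^2 + 4*l) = (l - 4)*(l + 4)*(l^2 + l) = l*(l - 4)*(l + 4)*(l + 1)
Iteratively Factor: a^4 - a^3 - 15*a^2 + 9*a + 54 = (a + 3)*(a^3 - 4*a^2 - 3*a + 18) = (a - 3)*(a + 3)*(a^2 - a - 6) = (a - 3)*(a + 2)*(a + 3)*(a - 3)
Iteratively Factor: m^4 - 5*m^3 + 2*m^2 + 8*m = (m - 2)*(m^3 - 3*m^2 - 4*m) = m*(m - 2)*(m^2 - 3*m - 4) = m*(m - 4)*(m - 2)*(m + 1)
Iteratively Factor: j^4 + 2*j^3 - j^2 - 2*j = (j)*(j^3 + 2*j^2 - j - 2) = j*(j + 1)*(j^2 + j - 2) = j*(j - 1)*(j + 1)*(j + 2)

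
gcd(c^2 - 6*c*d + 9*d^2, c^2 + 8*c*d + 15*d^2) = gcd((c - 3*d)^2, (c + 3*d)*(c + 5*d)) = 1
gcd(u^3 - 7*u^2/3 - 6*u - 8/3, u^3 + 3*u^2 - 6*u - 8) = u + 1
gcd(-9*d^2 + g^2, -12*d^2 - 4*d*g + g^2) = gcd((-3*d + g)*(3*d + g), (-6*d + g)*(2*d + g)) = 1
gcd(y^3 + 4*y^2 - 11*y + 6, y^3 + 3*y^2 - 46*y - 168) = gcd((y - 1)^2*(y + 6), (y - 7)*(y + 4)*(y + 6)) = y + 6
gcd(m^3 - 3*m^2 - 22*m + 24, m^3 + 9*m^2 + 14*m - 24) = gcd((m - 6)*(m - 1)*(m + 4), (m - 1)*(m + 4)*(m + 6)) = m^2 + 3*m - 4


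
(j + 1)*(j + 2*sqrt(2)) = j^2 + j + 2*sqrt(2)*j + 2*sqrt(2)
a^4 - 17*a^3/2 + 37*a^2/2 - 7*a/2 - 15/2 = (a - 5)*(a - 3)*(a - 1)*(a + 1/2)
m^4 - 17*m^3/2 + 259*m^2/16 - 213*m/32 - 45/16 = (m - 6)*(m - 3/2)*(m - 5/4)*(m + 1/4)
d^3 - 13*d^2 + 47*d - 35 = (d - 7)*(d - 5)*(d - 1)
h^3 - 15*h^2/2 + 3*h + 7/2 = (h - 7)*(h - 1)*(h + 1/2)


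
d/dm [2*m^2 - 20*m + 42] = 4*m - 20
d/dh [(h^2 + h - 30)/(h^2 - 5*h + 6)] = 6*(-h^2 + 12*h - 24)/(h^4 - 10*h^3 + 37*h^2 - 60*h + 36)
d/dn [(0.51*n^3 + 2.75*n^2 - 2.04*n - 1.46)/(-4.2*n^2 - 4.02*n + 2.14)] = (-2.142*n^4 - 4.1004*n^3 - 16.3488*n^2 - 0.493999999999996*n - 10.2348)/(17.64*n^4 + 33.768*n^3 - 1.81560000000001*n^2 - 17.2056*n + 4.5796)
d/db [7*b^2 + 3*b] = 14*b + 3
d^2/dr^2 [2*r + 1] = 0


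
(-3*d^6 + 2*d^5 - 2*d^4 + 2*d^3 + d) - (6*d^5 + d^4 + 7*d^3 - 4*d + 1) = -3*d^6 - 4*d^5 - 3*d^4 - 5*d^3 + 5*d - 1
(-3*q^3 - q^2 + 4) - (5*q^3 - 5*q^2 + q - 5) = -8*q^3 + 4*q^2 - q + 9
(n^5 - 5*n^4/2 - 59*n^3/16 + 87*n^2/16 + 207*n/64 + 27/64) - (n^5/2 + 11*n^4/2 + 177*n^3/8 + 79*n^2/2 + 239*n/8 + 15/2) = n^5/2 - 8*n^4 - 413*n^3/16 - 545*n^2/16 - 1705*n/64 - 453/64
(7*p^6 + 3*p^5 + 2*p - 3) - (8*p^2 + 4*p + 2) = 7*p^6 + 3*p^5 - 8*p^2 - 2*p - 5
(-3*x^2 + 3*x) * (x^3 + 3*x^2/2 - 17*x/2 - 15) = -3*x^5 - 3*x^4/2 + 30*x^3 + 39*x^2/2 - 45*x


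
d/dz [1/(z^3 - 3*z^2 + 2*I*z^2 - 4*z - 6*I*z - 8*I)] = (-3*z^2 + 6*z - 4*I*z + 4 + 6*I)/(-z^3 + 3*z^2 - 2*I*z^2 + 4*z + 6*I*z + 8*I)^2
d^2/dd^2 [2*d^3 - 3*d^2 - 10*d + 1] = 12*d - 6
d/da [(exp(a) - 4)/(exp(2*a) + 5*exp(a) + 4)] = (-(exp(a) - 4)*(2*exp(a) + 5) + exp(2*a) + 5*exp(a) + 4)*exp(a)/(exp(2*a) + 5*exp(a) + 4)^2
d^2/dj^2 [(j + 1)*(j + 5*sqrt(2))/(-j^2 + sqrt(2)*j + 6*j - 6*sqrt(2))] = 2*(-6*sqrt(2)*j^3 - 7*j^3 + 3*sqrt(2)*j^2 + 108*sqrt(2)*j + 210*j - 504 - 286*sqrt(2))/(j^6 - 18*j^5 - 3*sqrt(2)*j^5 + 54*sqrt(2)*j^4 + 114*j^4 - 326*sqrt(2)*j^3 - 324*j^3 + 648*j^2 + 684*sqrt(2)*j^2 - 1296*j - 216*sqrt(2)*j + 432*sqrt(2))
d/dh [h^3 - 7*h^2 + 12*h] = 3*h^2 - 14*h + 12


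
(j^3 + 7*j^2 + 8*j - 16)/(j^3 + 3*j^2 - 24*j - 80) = (j - 1)/(j - 5)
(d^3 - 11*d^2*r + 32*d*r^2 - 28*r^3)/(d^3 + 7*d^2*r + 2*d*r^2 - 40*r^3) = (d^2 - 9*d*r + 14*r^2)/(d^2 + 9*d*r + 20*r^2)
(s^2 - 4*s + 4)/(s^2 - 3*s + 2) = (s - 2)/(s - 1)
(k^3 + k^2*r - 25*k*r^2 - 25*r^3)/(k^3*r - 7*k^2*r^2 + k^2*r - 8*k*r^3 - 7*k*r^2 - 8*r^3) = (-k^2 + 25*r^2)/(r*(-k^2 + 8*k*r - k + 8*r))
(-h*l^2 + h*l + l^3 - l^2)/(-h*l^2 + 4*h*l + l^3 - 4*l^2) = (l - 1)/(l - 4)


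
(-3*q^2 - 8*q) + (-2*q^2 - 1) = -5*q^2 - 8*q - 1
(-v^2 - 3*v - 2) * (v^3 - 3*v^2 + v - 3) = -v^5 + 6*v^3 + 6*v^2 + 7*v + 6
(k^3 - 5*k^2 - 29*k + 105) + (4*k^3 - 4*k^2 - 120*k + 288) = 5*k^3 - 9*k^2 - 149*k + 393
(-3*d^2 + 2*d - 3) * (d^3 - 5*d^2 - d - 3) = -3*d^5 + 17*d^4 - 10*d^3 + 22*d^2 - 3*d + 9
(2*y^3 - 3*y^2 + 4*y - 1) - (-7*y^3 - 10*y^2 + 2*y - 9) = 9*y^3 + 7*y^2 + 2*y + 8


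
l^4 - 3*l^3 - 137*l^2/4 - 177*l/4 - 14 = (l - 8)*(l + 1/2)*(l + 1)*(l + 7/2)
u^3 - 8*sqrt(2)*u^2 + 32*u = u*(u - 4*sqrt(2))^2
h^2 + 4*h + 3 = (h + 1)*(h + 3)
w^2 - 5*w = w*(w - 5)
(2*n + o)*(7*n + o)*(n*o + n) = 14*n^3*o + 14*n^3 + 9*n^2*o^2 + 9*n^2*o + n*o^3 + n*o^2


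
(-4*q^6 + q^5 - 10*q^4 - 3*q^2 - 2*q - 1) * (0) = 0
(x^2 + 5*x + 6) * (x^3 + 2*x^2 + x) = x^5 + 7*x^4 + 17*x^3 + 17*x^2 + 6*x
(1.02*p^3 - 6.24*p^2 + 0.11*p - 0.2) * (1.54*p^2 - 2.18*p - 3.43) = 1.5708*p^5 - 11.8332*p^4 + 10.274*p^3 + 20.8554*p^2 + 0.0587*p + 0.686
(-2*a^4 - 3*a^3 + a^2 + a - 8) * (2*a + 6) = -4*a^5 - 18*a^4 - 16*a^3 + 8*a^2 - 10*a - 48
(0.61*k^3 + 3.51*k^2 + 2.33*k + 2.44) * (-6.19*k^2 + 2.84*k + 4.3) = -3.7759*k^5 - 19.9945*k^4 - 1.8313*k^3 + 6.6066*k^2 + 16.9486*k + 10.492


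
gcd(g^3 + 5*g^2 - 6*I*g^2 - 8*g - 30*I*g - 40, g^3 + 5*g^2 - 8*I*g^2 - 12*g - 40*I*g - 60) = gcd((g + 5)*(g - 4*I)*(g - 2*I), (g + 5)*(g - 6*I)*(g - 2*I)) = g^2 + g*(5 - 2*I) - 10*I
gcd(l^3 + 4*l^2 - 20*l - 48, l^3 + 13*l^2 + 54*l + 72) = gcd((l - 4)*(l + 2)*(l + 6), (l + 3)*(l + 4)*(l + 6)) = l + 6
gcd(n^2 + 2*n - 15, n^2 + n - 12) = n - 3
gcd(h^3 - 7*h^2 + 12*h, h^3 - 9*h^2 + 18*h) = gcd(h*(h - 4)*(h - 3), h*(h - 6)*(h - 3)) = h^2 - 3*h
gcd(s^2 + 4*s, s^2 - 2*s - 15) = 1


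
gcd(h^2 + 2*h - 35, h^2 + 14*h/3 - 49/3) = h + 7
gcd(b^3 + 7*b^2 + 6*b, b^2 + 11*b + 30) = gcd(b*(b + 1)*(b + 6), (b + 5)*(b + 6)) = b + 6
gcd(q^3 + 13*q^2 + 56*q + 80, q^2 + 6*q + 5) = q + 5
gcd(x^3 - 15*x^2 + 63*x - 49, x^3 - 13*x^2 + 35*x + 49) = x^2 - 14*x + 49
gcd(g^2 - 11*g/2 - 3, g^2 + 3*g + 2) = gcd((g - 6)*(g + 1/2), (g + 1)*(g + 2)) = 1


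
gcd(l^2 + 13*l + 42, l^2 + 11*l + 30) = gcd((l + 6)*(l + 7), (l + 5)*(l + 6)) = l + 6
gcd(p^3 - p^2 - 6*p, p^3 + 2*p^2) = p^2 + 2*p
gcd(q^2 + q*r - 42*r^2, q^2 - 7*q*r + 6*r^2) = q - 6*r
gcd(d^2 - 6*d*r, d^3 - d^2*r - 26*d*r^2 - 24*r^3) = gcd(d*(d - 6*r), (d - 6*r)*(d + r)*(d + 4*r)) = -d + 6*r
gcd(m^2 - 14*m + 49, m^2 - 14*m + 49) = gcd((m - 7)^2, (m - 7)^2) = m^2 - 14*m + 49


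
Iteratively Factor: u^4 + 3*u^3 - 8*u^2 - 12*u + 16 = (u + 4)*(u^3 - u^2 - 4*u + 4) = (u - 2)*(u + 4)*(u^2 + u - 2) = (u - 2)*(u + 2)*(u + 4)*(u - 1)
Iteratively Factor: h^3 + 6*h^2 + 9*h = (h + 3)*(h^2 + 3*h) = (h + 3)^2*(h)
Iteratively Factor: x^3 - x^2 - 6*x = (x)*(x^2 - x - 6) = x*(x - 3)*(x + 2)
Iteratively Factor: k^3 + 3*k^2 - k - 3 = (k + 1)*(k^2 + 2*k - 3) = (k + 1)*(k + 3)*(k - 1)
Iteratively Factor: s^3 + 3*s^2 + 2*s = (s + 1)*(s^2 + 2*s) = s*(s + 1)*(s + 2)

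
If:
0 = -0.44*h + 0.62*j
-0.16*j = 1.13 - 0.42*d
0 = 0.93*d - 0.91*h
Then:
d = 3.72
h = 3.80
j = 2.70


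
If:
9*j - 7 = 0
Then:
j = 7/9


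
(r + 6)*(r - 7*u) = r^2 - 7*r*u + 6*r - 42*u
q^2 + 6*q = q*(q + 6)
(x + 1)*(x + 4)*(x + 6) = x^3 + 11*x^2 + 34*x + 24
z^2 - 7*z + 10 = (z - 5)*(z - 2)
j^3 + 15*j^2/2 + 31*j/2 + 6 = (j + 1/2)*(j + 3)*(j + 4)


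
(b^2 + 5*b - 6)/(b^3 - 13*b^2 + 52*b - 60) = (b^2 + 5*b - 6)/(b^3 - 13*b^2 + 52*b - 60)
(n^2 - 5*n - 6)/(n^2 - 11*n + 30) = (n + 1)/(n - 5)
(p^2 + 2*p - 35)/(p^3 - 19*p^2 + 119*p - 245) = (p + 7)/(p^2 - 14*p + 49)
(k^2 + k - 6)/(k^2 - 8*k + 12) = (k + 3)/(k - 6)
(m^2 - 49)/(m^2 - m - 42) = (m + 7)/(m + 6)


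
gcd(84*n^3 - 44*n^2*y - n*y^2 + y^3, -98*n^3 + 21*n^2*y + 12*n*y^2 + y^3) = -14*n^2 + 5*n*y + y^2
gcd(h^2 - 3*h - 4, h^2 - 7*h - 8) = h + 1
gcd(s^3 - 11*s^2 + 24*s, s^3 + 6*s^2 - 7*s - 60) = s - 3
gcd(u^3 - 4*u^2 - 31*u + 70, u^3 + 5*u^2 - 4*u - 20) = u^2 + 3*u - 10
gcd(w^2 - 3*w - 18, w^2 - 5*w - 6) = w - 6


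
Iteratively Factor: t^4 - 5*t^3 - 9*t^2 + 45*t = (t - 5)*(t^3 - 9*t) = (t - 5)*(t + 3)*(t^2 - 3*t) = (t - 5)*(t - 3)*(t + 3)*(t)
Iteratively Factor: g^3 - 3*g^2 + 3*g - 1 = (g - 1)*(g^2 - 2*g + 1) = (g - 1)^2*(g - 1)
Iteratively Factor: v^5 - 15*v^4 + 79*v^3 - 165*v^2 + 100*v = (v - 4)*(v^4 - 11*v^3 + 35*v^2 - 25*v) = (v - 5)*(v - 4)*(v^3 - 6*v^2 + 5*v) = v*(v - 5)*(v - 4)*(v^2 - 6*v + 5) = v*(v - 5)*(v - 4)*(v - 1)*(v - 5)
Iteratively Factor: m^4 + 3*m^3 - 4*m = (m)*(m^3 + 3*m^2 - 4) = m*(m - 1)*(m^2 + 4*m + 4) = m*(m - 1)*(m + 2)*(m + 2)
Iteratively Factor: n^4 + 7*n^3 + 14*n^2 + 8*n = (n + 1)*(n^3 + 6*n^2 + 8*n) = n*(n + 1)*(n^2 + 6*n + 8) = n*(n + 1)*(n + 2)*(n + 4)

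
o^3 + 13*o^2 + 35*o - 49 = (o - 1)*(o + 7)^2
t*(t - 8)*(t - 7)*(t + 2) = t^4 - 13*t^3 + 26*t^2 + 112*t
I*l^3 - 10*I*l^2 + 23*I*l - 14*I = (l - 7)*(l - 2)*(I*l - I)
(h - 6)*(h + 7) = h^2 + h - 42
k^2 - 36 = (k - 6)*(k + 6)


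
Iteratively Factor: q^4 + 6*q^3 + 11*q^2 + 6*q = (q + 1)*(q^3 + 5*q^2 + 6*q) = (q + 1)*(q + 2)*(q^2 + 3*q) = q*(q + 1)*(q + 2)*(q + 3)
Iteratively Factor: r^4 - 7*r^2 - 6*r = (r + 2)*(r^3 - 2*r^2 - 3*r) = (r + 1)*(r + 2)*(r^2 - 3*r) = (r - 3)*(r + 1)*(r + 2)*(r)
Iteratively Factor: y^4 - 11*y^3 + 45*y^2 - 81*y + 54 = (y - 2)*(y^3 - 9*y^2 + 27*y - 27) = (y - 3)*(y - 2)*(y^2 - 6*y + 9) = (y - 3)^2*(y - 2)*(y - 3)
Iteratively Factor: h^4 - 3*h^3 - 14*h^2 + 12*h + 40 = (h - 5)*(h^3 + 2*h^2 - 4*h - 8) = (h - 5)*(h + 2)*(h^2 - 4) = (h - 5)*(h + 2)^2*(h - 2)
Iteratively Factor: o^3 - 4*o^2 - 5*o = (o)*(o^2 - 4*o - 5) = o*(o + 1)*(o - 5)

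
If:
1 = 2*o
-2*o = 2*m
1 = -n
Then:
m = -1/2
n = -1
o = 1/2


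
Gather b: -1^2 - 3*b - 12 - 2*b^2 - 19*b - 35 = -2*b^2 - 22*b - 48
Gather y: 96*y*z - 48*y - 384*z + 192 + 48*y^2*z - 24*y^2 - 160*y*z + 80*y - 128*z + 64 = y^2*(48*z - 24) + y*(32 - 64*z) - 512*z + 256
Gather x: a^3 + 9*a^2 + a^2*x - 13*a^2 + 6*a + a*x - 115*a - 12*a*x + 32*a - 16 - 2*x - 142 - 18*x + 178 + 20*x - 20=a^3 - 4*a^2 - 77*a + x*(a^2 - 11*a)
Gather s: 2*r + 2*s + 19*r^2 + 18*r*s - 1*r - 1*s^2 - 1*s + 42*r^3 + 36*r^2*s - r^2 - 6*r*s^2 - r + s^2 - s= 42*r^3 + 18*r^2 - 6*r*s^2 + s*(36*r^2 + 18*r)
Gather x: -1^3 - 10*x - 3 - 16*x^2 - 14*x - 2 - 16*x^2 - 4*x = -32*x^2 - 28*x - 6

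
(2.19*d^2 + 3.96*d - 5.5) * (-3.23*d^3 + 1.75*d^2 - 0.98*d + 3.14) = -7.0737*d^5 - 8.9583*d^4 + 22.5488*d^3 - 6.6292*d^2 + 17.8244*d - 17.27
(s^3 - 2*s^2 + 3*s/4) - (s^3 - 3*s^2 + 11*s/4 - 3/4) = s^2 - 2*s + 3/4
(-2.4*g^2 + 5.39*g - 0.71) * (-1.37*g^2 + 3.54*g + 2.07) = 3.288*g^4 - 15.8803*g^3 + 15.0853*g^2 + 8.6439*g - 1.4697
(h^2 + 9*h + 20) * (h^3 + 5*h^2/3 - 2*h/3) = h^5 + 32*h^4/3 + 103*h^3/3 + 82*h^2/3 - 40*h/3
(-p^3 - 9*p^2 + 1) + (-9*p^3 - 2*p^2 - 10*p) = -10*p^3 - 11*p^2 - 10*p + 1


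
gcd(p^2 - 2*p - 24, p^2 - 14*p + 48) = p - 6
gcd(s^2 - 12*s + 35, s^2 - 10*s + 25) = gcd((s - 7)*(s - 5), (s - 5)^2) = s - 5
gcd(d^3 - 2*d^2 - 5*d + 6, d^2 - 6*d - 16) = d + 2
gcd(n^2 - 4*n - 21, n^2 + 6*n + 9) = n + 3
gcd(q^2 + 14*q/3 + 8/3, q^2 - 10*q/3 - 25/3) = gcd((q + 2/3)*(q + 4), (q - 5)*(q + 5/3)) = 1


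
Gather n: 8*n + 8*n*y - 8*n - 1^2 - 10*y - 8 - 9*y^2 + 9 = 8*n*y - 9*y^2 - 10*y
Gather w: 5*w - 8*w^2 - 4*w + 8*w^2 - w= 0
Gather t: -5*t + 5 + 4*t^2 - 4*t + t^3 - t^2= t^3 + 3*t^2 - 9*t + 5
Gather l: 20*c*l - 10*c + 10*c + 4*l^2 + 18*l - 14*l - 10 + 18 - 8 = 4*l^2 + l*(20*c + 4)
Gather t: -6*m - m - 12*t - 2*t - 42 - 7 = -7*m - 14*t - 49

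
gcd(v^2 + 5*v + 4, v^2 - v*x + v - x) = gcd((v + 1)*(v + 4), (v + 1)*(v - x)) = v + 1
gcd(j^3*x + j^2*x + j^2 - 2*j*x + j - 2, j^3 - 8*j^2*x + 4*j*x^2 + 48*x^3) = 1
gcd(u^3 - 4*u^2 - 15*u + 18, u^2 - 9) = u + 3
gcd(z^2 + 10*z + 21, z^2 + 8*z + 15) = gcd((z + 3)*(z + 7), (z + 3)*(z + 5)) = z + 3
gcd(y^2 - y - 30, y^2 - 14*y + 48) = y - 6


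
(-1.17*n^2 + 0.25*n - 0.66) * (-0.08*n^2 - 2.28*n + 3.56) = 0.0936*n^4 + 2.6476*n^3 - 4.6824*n^2 + 2.3948*n - 2.3496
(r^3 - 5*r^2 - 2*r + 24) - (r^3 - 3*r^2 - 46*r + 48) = -2*r^2 + 44*r - 24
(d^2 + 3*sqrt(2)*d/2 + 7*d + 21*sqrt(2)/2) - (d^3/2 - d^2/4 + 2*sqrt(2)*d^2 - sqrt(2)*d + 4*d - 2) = -d^3/2 - 2*sqrt(2)*d^2 + 5*d^2/4 + 3*d + 5*sqrt(2)*d/2 + 2 + 21*sqrt(2)/2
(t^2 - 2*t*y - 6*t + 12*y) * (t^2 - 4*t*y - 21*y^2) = t^4 - 6*t^3*y - 6*t^3 - 13*t^2*y^2 + 36*t^2*y + 42*t*y^3 + 78*t*y^2 - 252*y^3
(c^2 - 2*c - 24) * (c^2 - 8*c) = c^4 - 10*c^3 - 8*c^2 + 192*c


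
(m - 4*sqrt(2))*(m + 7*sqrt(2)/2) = m^2 - sqrt(2)*m/2 - 28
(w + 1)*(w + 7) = w^2 + 8*w + 7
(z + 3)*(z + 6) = z^2 + 9*z + 18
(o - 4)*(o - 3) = o^2 - 7*o + 12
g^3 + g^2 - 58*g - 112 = (g - 8)*(g + 2)*(g + 7)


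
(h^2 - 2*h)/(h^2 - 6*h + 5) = h*(h - 2)/(h^2 - 6*h + 5)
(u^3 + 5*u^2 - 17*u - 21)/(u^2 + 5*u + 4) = (u^2 + 4*u - 21)/(u + 4)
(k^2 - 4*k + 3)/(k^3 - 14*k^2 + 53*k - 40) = (k - 3)/(k^2 - 13*k + 40)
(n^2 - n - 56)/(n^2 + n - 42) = (n - 8)/(n - 6)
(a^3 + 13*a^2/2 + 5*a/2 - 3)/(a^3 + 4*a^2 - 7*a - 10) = (a^2 + 11*a/2 - 3)/(a^2 + 3*a - 10)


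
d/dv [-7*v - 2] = -7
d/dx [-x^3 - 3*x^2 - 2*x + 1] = -3*x^2 - 6*x - 2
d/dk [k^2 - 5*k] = 2*k - 5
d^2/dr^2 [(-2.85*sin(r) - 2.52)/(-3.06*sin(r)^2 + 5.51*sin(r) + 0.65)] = (-26.68626*sin(r)^5 - 142.437798*sin(r)^4 + 146.826756*sin(r)^3 + 55.228335*sin(r)^2 - 213.099117*sin(r) + 142.624914)/(28.652616*sin(r)^6 - 154.780308*sin(r)^5 + 260.446698*sin(r)^4 - 101.527811*sin(r)^3 - 55.323645*sin(r)^2 - 6.983925*sin(r) - 0.274625)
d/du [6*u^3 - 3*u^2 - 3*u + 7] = 18*u^2 - 6*u - 3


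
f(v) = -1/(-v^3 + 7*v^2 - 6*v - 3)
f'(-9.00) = 0.00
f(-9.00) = 0.00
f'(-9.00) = 0.00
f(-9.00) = 0.00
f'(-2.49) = -0.01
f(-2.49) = -0.01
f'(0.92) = 0.38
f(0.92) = 0.30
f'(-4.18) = -0.00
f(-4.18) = -0.00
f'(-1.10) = -0.14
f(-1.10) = -0.07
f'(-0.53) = -2.71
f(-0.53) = -0.44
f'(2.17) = 0.23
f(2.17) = -0.15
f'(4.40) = -0.01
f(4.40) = -0.05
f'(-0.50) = -3.91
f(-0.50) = -0.53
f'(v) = -(3*v^2 - 14*v + 6)/(-v^3 + 7*v^2 - 6*v - 3)^2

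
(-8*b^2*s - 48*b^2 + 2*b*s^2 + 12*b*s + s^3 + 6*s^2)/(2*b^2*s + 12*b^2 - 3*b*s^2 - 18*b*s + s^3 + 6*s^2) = (4*b + s)/(-b + s)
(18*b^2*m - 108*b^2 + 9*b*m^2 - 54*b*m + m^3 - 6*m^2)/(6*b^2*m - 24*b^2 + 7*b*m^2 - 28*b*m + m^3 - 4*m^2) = (3*b*m - 18*b + m^2 - 6*m)/(b*m - 4*b + m^2 - 4*m)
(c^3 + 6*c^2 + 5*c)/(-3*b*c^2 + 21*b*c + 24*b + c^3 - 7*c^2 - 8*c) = c*(-c - 5)/(3*b*c - 24*b - c^2 + 8*c)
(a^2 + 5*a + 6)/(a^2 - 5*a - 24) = (a + 2)/(a - 8)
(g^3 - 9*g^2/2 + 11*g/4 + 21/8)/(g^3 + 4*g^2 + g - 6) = (8*g^3 - 36*g^2 + 22*g + 21)/(8*(g^3 + 4*g^2 + g - 6))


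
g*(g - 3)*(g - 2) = g^3 - 5*g^2 + 6*g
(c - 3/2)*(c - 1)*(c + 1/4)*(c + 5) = c^4 + 11*c^3/4 - 83*c^2/8 + 19*c/4 + 15/8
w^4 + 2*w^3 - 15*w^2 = w^2*(w - 3)*(w + 5)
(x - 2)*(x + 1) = x^2 - x - 2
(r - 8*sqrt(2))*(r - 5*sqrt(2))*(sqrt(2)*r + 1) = sqrt(2)*r^3 - 25*r^2 + 67*sqrt(2)*r + 80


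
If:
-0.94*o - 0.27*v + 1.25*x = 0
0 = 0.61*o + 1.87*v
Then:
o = 1.46726508066035*x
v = -0.478626577113803*x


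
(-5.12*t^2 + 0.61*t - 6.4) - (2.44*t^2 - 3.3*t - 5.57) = -7.56*t^2 + 3.91*t - 0.83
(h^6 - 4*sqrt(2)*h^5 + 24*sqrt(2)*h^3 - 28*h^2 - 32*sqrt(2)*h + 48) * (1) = h^6 - 4*sqrt(2)*h^5 + 24*sqrt(2)*h^3 - 28*h^2 - 32*sqrt(2)*h + 48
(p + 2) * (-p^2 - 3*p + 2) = -p^3 - 5*p^2 - 4*p + 4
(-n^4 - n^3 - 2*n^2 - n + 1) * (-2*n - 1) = 2*n^5 + 3*n^4 + 5*n^3 + 4*n^2 - n - 1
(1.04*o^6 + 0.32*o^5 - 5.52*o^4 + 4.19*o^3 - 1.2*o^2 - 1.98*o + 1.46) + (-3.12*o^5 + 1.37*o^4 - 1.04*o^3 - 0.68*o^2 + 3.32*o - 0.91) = 1.04*o^6 - 2.8*o^5 - 4.15*o^4 + 3.15*o^3 - 1.88*o^2 + 1.34*o + 0.55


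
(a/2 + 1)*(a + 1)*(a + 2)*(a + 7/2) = a^4/2 + 17*a^3/4 + 51*a^2/4 + 16*a + 7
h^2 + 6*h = h*(h + 6)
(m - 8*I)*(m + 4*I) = m^2 - 4*I*m + 32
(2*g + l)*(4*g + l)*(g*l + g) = 8*g^3*l + 8*g^3 + 6*g^2*l^2 + 6*g^2*l + g*l^3 + g*l^2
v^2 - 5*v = v*(v - 5)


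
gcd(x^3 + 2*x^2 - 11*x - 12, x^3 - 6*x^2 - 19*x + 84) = x^2 + x - 12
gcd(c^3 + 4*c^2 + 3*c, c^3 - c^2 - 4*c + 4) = 1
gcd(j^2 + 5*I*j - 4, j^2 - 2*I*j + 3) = j + I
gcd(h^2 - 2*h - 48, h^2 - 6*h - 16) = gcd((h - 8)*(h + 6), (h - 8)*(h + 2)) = h - 8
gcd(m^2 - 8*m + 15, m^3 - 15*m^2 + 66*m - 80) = m - 5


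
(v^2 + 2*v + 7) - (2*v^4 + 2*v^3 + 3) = -2*v^4 - 2*v^3 + v^2 + 2*v + 4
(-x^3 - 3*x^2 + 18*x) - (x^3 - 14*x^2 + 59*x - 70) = -2*x^3 + 11*x^2 - 41*x + 70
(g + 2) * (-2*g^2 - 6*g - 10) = -2*g^3 - 10*g^2 - 22*g - 20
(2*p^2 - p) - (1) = 2*p^2 - p - 1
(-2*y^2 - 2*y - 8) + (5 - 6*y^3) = -6*y^3 - 2*y^2 - 2*y - 3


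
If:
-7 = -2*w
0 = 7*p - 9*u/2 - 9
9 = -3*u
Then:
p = -9/14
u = -3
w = 7/2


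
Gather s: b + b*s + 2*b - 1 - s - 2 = 3*b + s*(b - 1) - 3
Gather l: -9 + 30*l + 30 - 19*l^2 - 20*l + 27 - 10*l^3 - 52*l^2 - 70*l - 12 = -10*l^3 - 71*l^2 - 60*l + 36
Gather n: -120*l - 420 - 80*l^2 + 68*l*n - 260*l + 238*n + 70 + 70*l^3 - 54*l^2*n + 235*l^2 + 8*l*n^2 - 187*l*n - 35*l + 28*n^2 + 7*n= 70*l^3 + 155*l^2 - 415*l + n^2*(8*l + 28) + n*(-54*l^2 - 119*l + 245) - 350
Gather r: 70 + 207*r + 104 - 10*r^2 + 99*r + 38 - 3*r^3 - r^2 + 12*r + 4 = -3*r^3 - 11*r^2 + 318*r + 216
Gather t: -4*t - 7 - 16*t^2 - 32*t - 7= -16*t^2 - 36*t - 14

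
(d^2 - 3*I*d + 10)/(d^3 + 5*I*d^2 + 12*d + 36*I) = (d - 5*I)/(d^2 + 3*I*d + 18)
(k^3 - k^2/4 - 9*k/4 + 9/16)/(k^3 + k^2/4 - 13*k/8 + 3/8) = (k - 3/2)/(k - 1)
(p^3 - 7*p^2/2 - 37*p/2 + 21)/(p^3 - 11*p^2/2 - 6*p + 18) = (2*p^2 + 5*p - 7)/(2*p^2 + p - 6)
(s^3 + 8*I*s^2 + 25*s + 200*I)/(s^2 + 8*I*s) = s + 25/s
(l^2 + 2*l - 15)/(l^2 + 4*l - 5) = (l - 3)/(l - 1)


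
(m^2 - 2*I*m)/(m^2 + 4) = m/(m + 2*I)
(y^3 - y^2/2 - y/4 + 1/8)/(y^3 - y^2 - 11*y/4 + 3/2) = (4*y^2 - 1)/(2*(2*y^2 - y - 6))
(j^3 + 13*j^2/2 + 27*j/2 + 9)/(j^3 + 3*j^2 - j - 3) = (j^2 + 7*j/2 + 3)/(j^2 - 1)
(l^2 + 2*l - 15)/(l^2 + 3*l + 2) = (l^2 + 2*l - 15)/(l^2 + 3*l + 2)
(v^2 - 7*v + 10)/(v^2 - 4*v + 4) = (v - 5)/(v - 2)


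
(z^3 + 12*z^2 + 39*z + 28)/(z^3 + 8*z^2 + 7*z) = (z + 4)/z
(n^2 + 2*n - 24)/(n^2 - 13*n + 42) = (n^2 + 2*n - 24)/(n^2 - 13*n + 42)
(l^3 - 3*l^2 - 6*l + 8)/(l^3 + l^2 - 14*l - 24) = (l - 1)/(l + 3)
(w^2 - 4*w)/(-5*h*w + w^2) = (4 - w)/(5*h - w)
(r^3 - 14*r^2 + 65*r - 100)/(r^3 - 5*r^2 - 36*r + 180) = (r^2 - 9*r + 20)/(r^2 - 36)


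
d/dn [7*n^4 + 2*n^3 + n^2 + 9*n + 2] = 28*n^3 + 6*n^2 + 2*n + 9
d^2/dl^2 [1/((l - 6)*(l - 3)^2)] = 2*(3*(l - 6)^2 + 2*(l - 6)*(l - 3) + (l - 3)^2)/((l - 6)^3*(l - 3)^4)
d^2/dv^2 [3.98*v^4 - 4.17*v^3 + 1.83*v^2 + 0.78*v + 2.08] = 47.76*v^2 - 25.02*v + 3.66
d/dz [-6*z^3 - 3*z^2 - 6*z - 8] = -18*z^2 - 6*z - 6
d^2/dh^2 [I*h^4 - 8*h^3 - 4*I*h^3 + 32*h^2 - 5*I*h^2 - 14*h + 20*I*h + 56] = 12*I*h^2 + 24*h*(-2 - I) + 64 - 10*I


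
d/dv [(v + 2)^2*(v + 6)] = (v + 2)*(3*v + 14)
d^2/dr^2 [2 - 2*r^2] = -4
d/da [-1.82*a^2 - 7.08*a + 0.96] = -3.64*a - 7.08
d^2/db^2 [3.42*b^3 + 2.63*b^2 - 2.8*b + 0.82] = 20.52*b + 5.26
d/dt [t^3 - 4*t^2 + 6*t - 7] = 3*t^2 - 8*t + 6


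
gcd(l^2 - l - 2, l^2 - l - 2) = l^2 - l - 2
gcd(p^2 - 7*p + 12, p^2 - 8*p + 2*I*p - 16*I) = 1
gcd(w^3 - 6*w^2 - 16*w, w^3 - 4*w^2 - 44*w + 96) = w - 8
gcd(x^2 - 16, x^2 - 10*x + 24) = x - 4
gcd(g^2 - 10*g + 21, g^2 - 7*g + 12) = g - 3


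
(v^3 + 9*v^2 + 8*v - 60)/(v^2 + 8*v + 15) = (v^2 + 4*v - 12)/(v + 3)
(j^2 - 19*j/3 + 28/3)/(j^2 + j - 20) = (j - 7/3)/(j + 5)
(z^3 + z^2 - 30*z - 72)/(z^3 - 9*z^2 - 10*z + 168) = (z + 3)/(z - 7)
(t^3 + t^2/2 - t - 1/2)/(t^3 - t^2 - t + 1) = (t + 1/2)/(t - 1)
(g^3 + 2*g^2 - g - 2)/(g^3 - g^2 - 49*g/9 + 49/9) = 9*(g^2 + 3*g + 2)/(9*g^2 - 49)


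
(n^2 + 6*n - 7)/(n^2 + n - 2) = (n + 7)/(n + 2)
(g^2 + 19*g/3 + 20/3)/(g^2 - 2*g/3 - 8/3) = (g + 5)/(g - 2)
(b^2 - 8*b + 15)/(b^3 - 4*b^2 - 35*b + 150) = (b - 3)/(b^2 + b - 30)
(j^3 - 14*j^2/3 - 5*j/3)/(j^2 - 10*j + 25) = j*(3*j + 1)/(3*(j - 5))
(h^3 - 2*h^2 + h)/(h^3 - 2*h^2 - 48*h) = (-h^2 + 2*h - 1)/(-h^2 + 2*h + 48)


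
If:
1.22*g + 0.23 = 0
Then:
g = -0.19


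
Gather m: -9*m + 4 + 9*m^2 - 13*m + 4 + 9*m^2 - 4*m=18*m^2 - 26*m + 8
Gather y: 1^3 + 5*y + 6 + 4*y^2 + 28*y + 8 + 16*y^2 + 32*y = 20*y^2 + 65*y + 15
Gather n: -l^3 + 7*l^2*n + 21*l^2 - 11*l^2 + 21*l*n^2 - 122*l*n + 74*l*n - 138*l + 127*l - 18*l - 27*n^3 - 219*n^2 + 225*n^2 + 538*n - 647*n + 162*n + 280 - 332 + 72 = -l^3 + 10*l^2 - 29*l - 27*n^3 + n^2*(21*l + 6) + n*(7*l^2 - 48*l + 53) + 20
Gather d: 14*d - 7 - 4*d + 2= 10*d - 5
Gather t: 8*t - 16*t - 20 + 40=20 - 8*t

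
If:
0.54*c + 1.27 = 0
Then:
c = -2.35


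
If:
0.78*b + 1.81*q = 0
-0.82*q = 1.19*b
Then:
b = 0.00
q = 0.00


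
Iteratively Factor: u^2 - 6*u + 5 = (u - 5)*(u - 1)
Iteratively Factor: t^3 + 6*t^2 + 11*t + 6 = (t + 3)*(t^2 + 3*t + 2) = (t + 1)*(t + 3)*(t + 2)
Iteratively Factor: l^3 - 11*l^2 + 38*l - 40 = (l - 2)*(l^2 - 9*l + 20) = (l - 5)*(l - 2)*(l - 4)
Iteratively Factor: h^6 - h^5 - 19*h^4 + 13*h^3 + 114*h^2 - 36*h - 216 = (h - 2)*(h^5 + h^4 - 17*h^3 - 21*h^2 + 72*h + 108) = (h - 2)*(h + 2)*(h^4 - h^3 - 15*h^2 + 9*h + 54) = (h - 3)*(h - 2)*(h + 2)*(h^3 + 2*h^2 - 9*h - 18) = (h - 3)*(h - 2)*(h + 2)*(h + 3)*(h^2 - h - 6) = (h - 3)^2*(h - 2)*(h + 2)*(h + 3)*(h + 2)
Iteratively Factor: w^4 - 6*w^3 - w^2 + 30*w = (w - 5)*(w^3 - w^2 - 6*w) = (w - 5)*(w + 2)*(w^2 - 3*w) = w*(w - 5)*(w + 2)*(w - 3)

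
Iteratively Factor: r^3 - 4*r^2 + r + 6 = (r - 3)*(r^2 - r - 2) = (r - 3)*(r + 1)*(r - 2)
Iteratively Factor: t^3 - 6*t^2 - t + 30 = (t + 2)*(t^2 - 8*t + 15) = (t - 3)*(t + 2)*(t - 5)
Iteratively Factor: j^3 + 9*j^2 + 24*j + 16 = (j + 4)*(j^2 + 5*j + 4) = (j + 4)^2*(j + 1)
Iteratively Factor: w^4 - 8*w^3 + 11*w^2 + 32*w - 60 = (w - 3)*(w^3 - 5*w^2 - 4*w + 20) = (w - 5)*(w - 3)*(w^2 - 4) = (w - 5)*(w - 3)*(w + 2)*(w - 2)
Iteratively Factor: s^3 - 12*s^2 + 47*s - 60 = (s - 5)*(s^2 - 7*s + 12) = (s - 5)*(s - 4)*(s - 3)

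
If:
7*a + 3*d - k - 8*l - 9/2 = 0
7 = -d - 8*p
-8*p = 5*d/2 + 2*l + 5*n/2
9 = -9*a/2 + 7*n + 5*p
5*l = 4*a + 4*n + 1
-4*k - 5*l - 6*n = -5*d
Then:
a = -14869/4273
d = 30925/4273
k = 98079/8546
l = -9947/4273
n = 1367/4273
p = -15209/8546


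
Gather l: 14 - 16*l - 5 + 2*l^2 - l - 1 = 2*l^2 - 17*l + 8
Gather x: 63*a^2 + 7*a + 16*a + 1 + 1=63*a^2 + 23*a + 2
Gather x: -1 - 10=-11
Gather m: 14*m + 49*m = 63*m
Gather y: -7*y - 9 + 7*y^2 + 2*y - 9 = 7*y^2 - 5*y - 18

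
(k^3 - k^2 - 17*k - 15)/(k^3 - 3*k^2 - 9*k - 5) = (k + 3)/(k + 1)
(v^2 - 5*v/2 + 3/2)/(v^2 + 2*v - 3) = (v - 3/2)/(v + 3)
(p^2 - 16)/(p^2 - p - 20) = (p - 4)/(p - 5)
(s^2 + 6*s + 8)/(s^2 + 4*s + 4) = (s + 4)/(s + 2)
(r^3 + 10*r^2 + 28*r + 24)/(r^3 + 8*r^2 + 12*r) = (r + 2)/r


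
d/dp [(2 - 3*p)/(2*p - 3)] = 5/(2*p - 3)^2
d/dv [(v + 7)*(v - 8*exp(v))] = v - (v + 7)*(8*exp(v) - 1) - 8*exp(v)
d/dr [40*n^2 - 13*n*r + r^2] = -13*n + 2*r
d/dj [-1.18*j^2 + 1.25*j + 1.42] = 1.25 - 2.36*j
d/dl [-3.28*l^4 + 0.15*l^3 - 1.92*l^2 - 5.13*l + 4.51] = -13.12*l^3 + 0.45*l^2 - 3.84*l - 5.13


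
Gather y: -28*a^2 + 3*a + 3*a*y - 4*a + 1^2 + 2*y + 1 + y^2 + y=-28*a^2 - a + y^2 + y*(3*a + 3) + 2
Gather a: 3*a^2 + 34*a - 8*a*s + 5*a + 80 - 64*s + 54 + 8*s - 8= 3*a^2 + a*(39 - 8*s) - 56*s + 126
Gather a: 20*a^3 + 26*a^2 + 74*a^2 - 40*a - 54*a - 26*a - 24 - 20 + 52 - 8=20*a^3 + 100*a^2 - 120*a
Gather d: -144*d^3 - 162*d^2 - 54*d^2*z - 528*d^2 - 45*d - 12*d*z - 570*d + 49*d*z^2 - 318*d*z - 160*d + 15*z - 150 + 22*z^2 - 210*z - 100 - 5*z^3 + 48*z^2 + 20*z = -144*d^3 + d^2*(-54*z - 690) + d*(49*z^2 - 330*z - 775) - 5*z^3 + 70*z^2 - 175*z - 250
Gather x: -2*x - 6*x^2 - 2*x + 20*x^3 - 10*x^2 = 20*x^3 - 16*x^2 - 4*x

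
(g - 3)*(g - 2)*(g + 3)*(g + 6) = g^4 + 4*g^3 - 21*g^2 - 36*g + 108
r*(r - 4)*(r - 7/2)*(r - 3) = r^4 - 21*r^3/2 + 73*r^2/2 - 42*r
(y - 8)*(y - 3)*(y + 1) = y^3 - 10*y^2 + 13*y + 24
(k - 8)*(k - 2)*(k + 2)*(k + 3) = k^4 - 5*k^3 - 28*k^2 + 20*k + 96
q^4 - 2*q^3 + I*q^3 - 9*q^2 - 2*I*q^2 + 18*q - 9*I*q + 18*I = (q - 3)*(q - 2)*(q + 3)*(q + I)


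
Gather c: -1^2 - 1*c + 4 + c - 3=0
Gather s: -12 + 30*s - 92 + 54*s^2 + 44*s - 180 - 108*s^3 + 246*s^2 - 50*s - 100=-108*s^3 + 300*s^2 + 24*s - 384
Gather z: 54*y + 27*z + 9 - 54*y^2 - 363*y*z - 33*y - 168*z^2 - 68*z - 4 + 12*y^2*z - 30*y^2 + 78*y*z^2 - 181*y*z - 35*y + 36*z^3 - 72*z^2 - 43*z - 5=-84*y^2 - 14*y + 36*z^3 + z^2*(78*y - 240) + z*(12*y^2 - 544*y - 84)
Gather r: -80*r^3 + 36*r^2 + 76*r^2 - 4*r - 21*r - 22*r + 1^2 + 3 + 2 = -80*r^3 + 112*r^2 - 47*r + 6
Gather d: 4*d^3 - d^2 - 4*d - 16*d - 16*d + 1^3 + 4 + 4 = 4*d^3 - d^2 - 36*d + 9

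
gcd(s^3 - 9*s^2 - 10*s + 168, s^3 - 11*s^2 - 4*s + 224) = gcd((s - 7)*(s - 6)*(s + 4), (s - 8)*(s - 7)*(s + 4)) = s^2 - 3*s - 28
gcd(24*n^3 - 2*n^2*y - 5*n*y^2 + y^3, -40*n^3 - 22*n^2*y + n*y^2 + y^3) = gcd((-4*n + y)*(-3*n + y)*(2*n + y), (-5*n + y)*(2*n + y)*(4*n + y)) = 2*n + y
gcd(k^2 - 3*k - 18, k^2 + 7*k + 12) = k + 3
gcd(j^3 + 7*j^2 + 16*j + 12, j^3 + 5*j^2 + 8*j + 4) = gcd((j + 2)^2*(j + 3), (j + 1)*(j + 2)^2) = j^2 + 4*j + 4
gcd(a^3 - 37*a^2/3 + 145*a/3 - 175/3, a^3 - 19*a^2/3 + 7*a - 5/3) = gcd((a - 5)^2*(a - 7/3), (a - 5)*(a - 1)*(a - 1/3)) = a - 5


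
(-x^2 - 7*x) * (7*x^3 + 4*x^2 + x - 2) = -7*x^5 - 53*x^4 - 29*x^3 - 5*x^2 + 14*x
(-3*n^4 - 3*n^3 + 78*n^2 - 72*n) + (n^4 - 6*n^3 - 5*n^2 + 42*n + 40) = -2*n^4 - 9*n^3 + 73*n^2 - 30*n + 40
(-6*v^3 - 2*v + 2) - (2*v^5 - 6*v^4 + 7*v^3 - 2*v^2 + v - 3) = -2*v^5 + 6*v^4 - 13*v^3 + 2*v^2 - 3*v + 5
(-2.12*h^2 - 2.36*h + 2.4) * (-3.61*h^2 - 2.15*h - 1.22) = 7.6532*h^4 + 13.0776*h^3 - 1.0036*h^2 - 2.2808*h - 2.928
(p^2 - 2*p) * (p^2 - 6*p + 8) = p^4 - 8*p^3 + 20*p^2 - 16*p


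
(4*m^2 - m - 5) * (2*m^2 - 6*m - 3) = 8*m^4 - 26*m^3 - 16*m^2 + 33*m + 15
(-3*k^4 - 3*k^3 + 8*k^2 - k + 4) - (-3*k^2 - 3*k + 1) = -3*k^4 - 3*k^3 + 11*k^2 + 2*k + 3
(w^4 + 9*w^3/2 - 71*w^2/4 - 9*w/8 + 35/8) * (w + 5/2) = w^5 + 7*w^4 - 13*w^3/2 - 91*w^2/2 + 25*w/16 + 175/16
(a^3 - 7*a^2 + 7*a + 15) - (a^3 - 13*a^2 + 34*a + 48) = 6*a^2 - 27*a - 33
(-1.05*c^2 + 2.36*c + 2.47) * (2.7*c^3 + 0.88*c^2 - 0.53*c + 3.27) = -2.835*c^5 + 5.448*c^4 + 9.3023*c^3 - 2.5107*c^2 + 6.4081*c + 8.0769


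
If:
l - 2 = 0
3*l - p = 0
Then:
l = 2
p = 6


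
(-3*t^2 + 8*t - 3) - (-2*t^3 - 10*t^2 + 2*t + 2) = 2*t^3 + 7*t^2 + 6*t - 5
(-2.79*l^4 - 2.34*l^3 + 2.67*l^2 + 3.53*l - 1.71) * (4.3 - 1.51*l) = 4.2129*l^5 - 8.4636*l^4 - 14.0937*l^3 + 6.1507*l^2 + 17.7611*l - 7.353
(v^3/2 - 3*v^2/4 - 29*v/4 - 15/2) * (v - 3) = v^4/2 - 9*v^3/4 - 5*v^2 + 57*v/4 + 45/2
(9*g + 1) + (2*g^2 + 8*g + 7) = 2*g^2 + 17*g + 8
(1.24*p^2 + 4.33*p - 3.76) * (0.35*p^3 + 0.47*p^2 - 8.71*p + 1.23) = 0.434*p^5 + 2.0983*p^4 - 10.0813*p^3 - 37.9563*p^2 + 38.0755*p - 4.6248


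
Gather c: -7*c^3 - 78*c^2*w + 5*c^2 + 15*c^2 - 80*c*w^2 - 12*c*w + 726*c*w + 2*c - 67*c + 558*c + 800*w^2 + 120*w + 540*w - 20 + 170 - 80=-7*c^3 + c^2*(20 - 78*w) + c*(-80*w^2 + 714*w + 493) + 800*w^2 + 660*w + 70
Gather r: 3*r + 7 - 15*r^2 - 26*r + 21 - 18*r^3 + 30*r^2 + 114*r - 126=-18*r^3 + 15*r^2 + 91*r - 98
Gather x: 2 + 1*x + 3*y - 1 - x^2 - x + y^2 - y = -x^2 + y^2 + 2*y + 1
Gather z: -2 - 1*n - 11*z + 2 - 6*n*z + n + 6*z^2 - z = 6*z^2 + z*(-6*n - 12)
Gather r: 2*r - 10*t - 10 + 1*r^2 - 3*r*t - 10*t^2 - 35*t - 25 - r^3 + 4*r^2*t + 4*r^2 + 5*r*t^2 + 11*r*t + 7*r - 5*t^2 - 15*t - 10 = -r^3 + r^2*(4*t + 5) + r*(5*t^2 + 8*t + 9) - 15*t^2 - 60*t - 45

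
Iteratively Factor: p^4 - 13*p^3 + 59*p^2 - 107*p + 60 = (p - 4)*(p^3 - 9*p^2 + 23*p - 15) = (p - 5)*(p - 4)*(p^2 - 4*p + 3) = (p - 5)*(p - 4)*(p - 3)*(p - 1)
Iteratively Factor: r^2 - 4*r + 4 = (r - 2)*(r - 2)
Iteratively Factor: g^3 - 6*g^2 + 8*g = (g - 2)*(g^2 - 4*g) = (g - 4)*(g - 2)*(g)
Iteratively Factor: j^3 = (j)*(j^2) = j^2*(j)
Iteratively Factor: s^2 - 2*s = (s - 2)*(s)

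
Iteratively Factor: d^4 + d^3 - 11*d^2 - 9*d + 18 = (d + 3)*(d^3 - 2*d^2 - 5*d + 6) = (d - 3)*(d + 3)*(d^2 + d - 2) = (d - 3)*(d + 2)*(d + 3)*(d - 1)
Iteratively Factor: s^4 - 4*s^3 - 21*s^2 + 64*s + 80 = (s + 1)*(s^3 - 5*s^2 - 16*s + 80) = (s - 5)*(s + 1)*(s^2 - 16) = (s - 5)*(s - 4)*(s + 1)*(s + 4)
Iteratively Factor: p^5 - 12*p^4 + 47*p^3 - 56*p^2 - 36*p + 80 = (p - 4)*(p^4 - 8*p^3 + 15*p^2 + 4*p - 20) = (p - 5)*(p - 4)*(p^3 - 3*p^2 + 4) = (p - 5)*(p - 4)*(p - 2)*(p^2 - p - 2) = (p - 5)*(p - 4)*(p - 2)*(p + 1)*(p - 2)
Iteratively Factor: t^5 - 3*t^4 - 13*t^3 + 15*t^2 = (t)*(t^4 - 3*t^3 - 13*t^2 + 15*t) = t*(t + 3)*(t^3 - 6*t^2 + 5*t) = t*(t - 5)*(t + 3)*(t^2 - t) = t*(t - 5)*(t - 1)*(t + 3)*(t)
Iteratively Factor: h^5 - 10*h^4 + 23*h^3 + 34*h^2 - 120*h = (h - 3)*(h^4 - 7*h^3 + 2*h^2 + 40*h) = (h - 3)*(h + 2)*(h^3 - 9*h^2 + 20*h) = (h - 4)*(h - 3)*(h + 2)*(h^2 - 5*h) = (h - 5)*(h - 4)*(h - 3)*(h + 2)*(h)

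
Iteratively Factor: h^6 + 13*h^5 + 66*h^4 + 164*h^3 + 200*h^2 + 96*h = (h + 2)*(h^5 + 11*h^4 + 44*h^3 + 76*h^2 + 48*h) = (h + 2)^2*(h^4 + 9*h^3 + 26*h^2 + 24*h) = (h + 2)^2*(h + 4)*(h^3 + 5*h^2 + 6*h) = (h + 2)^2*(h + 3)*(h + 4)*(h^2 + 2*h) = h*(h + 2)^2*(h + 3)*(h + 4)*(h + 2)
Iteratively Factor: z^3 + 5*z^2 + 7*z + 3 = (z + 1)*(z^2 + 4*z + 3) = (z + 1)^2*(z + 3)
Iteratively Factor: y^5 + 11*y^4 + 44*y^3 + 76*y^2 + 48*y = (y + 3)*(y^4 + 8*y^3 + 20*y^2 + 16*y) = (y + 2)*(y + 3)*(y^3 + 6*y^2 + 8*y) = (y + 2)^2*(y + 3)*(y^2 + 4*y) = (y + 2)^2*(y + 3)*(y + 4)*(y)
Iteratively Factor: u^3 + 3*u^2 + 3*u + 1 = (u + 1)*(u^2 + 2*u + 1) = (u + 1)^2*(u + 1)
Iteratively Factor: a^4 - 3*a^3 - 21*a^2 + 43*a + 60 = (a - 3)*(a^3 - 21*a - 20) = (a - 5)*(a - 3)*(a^2 + 5*a + 4) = (a - 5)*(a - 3)*(a + 4)*(a + 1)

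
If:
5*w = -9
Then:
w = -9/5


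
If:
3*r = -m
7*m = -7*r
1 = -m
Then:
No Solution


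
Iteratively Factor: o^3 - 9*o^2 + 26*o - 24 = (o - 3)*(o^2 - 6*o + 8) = (o - 4)*(o - 3)*(o - 2)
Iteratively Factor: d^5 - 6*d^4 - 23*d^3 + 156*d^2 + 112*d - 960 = (d - 4)*(d^4 - 2*d^3 - 31*d^2 + 32*d + 240) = (d - 4)*(d + 3)*(d^3 - 5*d^2 - 16*d + 80) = (d - 4)^2*(d + 3)*(d^2 - d - 20) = (d - 4)^2*(d + 3)*(d + 4)*(d - 5)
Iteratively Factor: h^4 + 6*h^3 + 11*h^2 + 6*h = (h + 2)*(h^3 + 4*h^2 + 3*h) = (h + 1)*(h + 2)*(h^2 + 3*h) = h*(h + 1)*(h + 2)*(h + 3)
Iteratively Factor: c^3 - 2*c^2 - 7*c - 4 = (c + 1)*(c^2 - 3*c - 4) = (c - 4)*(c + 1)*(c + 1)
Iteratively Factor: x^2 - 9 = (x - 3)*(x + 3)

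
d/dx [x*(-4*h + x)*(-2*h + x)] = 8*h^2 - 12*h*x + 3*x^2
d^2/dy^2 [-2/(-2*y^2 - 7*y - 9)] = 4*(-4*y^2 - 14*y + (4*y + 7)^2 - 18)/(2*y^2 + 7*y + 9)^3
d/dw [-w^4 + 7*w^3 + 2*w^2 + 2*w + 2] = -4*w^3 + 21*w^2 + 4*w + 2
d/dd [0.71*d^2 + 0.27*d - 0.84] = 1.42*d + 0.27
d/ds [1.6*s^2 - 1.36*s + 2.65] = 3.2*s - 1.36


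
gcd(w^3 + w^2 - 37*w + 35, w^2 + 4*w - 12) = 1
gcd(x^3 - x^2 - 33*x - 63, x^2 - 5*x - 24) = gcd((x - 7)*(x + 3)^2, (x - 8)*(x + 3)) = x + 3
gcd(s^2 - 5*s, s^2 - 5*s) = s^2 - 5*s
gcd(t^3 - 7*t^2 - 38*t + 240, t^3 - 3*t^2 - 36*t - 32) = t - 8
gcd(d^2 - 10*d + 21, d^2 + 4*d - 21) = d - 3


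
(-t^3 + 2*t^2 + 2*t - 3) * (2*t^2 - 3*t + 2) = -2*t^5 + 7*t^4 - 4*t^3 - 8*t^2 + 13*t - 6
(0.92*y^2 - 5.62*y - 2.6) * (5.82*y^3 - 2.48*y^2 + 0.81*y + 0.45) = 5.3544*y^5 - 34.99*y^4 - 0.449200000000001*y^3 + 2.3098*y^2 - 4.635*y - 1.17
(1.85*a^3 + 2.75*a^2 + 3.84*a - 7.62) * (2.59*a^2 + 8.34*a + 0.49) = 4.7915*a^5 + 22.5515*a^4 + 33.7871*a^3 + 13.6373*a^2 - 61.6692*a - 3.7338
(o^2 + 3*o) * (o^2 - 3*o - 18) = o^4 - 27*o^2 - 54*o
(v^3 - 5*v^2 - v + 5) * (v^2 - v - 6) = v^5 - 6*v^4 - 2*v^3 + 36*v^2 + v - 30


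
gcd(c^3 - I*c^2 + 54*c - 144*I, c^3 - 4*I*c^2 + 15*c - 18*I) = c - 6*I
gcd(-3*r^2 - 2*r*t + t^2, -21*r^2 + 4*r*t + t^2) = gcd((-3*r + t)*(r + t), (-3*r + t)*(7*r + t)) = 3*r - t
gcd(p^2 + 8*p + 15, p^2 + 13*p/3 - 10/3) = p + 5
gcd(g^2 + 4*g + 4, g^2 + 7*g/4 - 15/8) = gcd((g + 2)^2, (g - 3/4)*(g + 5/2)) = 1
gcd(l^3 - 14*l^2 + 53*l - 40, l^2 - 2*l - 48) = l - 8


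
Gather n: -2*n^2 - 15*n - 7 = -2*n^2 - 15*n - 7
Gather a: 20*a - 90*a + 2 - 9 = -70*a - 7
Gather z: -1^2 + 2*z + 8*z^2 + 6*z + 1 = 8*z^2 + 8*z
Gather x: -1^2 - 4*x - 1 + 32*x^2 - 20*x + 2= 32*x^2 - 24*x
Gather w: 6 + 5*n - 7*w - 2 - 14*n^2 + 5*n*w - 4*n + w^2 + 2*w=-14*n^2 + n + w^2 + w*(5*n - 5) + 4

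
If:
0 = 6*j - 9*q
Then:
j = 3*q/2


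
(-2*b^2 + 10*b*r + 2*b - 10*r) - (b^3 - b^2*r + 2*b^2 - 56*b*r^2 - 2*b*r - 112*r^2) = -b^3 + b^2*r - 4*b^2 + 56*b*r^2 + 12*b*r + 2*b + 112*r^2 - 10*r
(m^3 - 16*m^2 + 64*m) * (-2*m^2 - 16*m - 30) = -2*m^5 + 16*m^4 + 98*m^3 - 544*m^2 - 1920*m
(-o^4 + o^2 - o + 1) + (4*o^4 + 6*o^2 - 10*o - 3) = 3*o^4 + 7*o^2 - 11*o - 2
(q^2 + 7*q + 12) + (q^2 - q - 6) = 2*q^2 + 6*q + 6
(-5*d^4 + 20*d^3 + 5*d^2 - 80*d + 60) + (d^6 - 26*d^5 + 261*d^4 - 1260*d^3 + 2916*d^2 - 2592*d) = d^6 - 26*d^5 + 256*d^4 - 1240*d^3 + 2921*d^2 - 2672*d + 60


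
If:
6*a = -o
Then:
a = -o/6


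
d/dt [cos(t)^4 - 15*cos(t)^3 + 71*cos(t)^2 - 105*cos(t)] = (-4*cos(t)^3 + 45*cos(t)^2 - 142*cos(t) + 105)*sin(t)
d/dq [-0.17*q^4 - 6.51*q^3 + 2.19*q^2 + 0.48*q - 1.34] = -0.68*q^3 - 19.53*q^2 + 4.38*q + 0.48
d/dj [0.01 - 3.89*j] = -3.89000000000000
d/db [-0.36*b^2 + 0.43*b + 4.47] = 0.43 - 0.72*b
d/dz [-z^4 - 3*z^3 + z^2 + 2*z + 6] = -4*z^3 - 9*z^2 + 2*z + 2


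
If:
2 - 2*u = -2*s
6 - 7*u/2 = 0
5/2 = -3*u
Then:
No Solution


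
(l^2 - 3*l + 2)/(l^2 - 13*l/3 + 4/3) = 3*(l^2 - 3*l + 2)/(3*l^2 - 13*l + 4)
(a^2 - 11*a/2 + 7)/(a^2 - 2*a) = (a - 7/2)/a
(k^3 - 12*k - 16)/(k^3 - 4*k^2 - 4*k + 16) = (k + 2)/(k - 2)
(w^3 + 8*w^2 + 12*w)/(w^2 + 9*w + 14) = w*(w + 6)/(w + 7)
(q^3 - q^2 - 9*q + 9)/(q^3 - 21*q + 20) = (q^2 - 9)/(q^2 + q - 20)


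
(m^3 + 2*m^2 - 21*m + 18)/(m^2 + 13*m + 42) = (m^2 - 4*m + 3)/(m + 7)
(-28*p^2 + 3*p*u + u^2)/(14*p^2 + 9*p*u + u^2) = (-4*p + u)/(2*p + u)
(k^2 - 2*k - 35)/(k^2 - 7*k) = (k + 5)/k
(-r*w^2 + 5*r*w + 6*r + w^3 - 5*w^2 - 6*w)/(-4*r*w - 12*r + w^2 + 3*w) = (r*w^2 - 5*r*w - 6*r - w^3 + 5*w^2 + 6*w)/(4*r*w + 12*r - w^2 - 3*w)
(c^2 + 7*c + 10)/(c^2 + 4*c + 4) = (c + 5)/(c + 2)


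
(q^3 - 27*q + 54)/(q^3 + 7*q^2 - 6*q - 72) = (q - 3)/(q + 4)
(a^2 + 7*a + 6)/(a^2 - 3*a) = (a^2 + 7*a + 6)/(a*(a - 3))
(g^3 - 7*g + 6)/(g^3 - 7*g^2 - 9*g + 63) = (g^2 - 3*g + 2)/(g^2 - 10*g + 21)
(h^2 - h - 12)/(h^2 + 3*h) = (h - 4)/h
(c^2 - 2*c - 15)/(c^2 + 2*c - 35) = (c + 3)/(c + 7)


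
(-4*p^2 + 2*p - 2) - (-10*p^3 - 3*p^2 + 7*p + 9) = 10*p^3 - p^2 - 5*p - 11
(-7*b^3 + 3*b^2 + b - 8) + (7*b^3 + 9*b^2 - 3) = 12*b^2 + b - 11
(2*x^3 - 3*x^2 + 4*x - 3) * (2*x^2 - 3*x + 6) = 4*x^5 - 12*x^4 + 29*x^3 - 36*x^2 + 33*x - 18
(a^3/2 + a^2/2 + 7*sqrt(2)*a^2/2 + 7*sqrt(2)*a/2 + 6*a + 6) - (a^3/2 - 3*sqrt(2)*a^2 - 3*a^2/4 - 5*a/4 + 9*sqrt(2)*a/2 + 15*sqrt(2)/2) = 5*a^2/4 + 13*sqrt(2)*a^2/2 - sqrt(2)*a + 29*a/4 - 15*sqrt(2)/2 + 6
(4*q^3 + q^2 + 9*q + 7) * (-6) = -24*q^3 - 6*q^2 - 54*q - 42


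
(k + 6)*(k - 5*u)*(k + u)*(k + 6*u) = k^4 + 2*k^3*u + 6*k^3 - 29*k^2*u^2 + 12*k^2*u - 30*k*u^3 - 174*k*u^2 - 180*u^3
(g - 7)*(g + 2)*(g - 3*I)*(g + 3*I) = g^4 - 5*g^3 - 5*g^2 - 45*g - 126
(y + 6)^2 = y^2 + 12*y + 36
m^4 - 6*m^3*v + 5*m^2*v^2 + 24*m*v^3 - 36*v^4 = (m - 3*v)^2*(m - 2*v)*(m + 2*v)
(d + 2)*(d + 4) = d^2 + 6*d + 8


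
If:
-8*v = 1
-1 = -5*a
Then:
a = 1/5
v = -1/8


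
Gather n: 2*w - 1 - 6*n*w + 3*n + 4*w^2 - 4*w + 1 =n*(3 - 6*w) + 4*w^2 - 2*w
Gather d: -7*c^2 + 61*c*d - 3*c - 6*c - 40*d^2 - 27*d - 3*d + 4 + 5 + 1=-7*c^2 - 9*c - 40*d^2 + d*(61*c - 30) + 10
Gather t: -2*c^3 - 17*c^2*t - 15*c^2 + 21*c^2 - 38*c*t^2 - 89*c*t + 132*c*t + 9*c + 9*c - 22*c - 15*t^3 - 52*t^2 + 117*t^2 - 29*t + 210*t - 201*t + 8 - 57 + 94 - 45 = -2*c^3 + 6*c^2 - 4*c - 15*t^3 + t^2*(65 - 38*c) + t*(-17*c^2 + 43*c - 20)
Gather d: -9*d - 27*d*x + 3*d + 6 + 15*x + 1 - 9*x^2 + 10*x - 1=d*(-27*x - 6) - 9*x^2 + 25*x + 6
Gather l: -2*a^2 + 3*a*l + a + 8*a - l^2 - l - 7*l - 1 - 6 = -2*a^2 + 9*a - l^2 + l*(3*a - 8) - 7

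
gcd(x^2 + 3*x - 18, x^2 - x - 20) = 1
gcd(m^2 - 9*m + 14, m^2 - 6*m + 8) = m - 2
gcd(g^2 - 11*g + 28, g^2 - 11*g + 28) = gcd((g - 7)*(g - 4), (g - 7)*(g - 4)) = g^2 - 11*g + 28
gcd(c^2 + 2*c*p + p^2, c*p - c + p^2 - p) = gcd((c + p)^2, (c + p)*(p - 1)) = c + p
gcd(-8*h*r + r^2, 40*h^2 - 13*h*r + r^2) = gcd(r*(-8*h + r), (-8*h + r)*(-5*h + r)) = -8*h + r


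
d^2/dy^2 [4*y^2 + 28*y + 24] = 8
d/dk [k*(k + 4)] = 2*k + 4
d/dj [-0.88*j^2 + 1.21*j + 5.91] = 1.21 - 1.76*j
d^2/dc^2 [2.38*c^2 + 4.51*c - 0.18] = 4.76000000000000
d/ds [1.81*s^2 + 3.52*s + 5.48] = 3.62*s + 3.52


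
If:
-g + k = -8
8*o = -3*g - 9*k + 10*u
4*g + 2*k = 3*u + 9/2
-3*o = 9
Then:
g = -83/24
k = -275/24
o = -3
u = -55/4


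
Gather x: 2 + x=x + 2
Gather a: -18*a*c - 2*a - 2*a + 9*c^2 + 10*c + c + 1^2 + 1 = a*(-18*c - 4) + 9*c^2 + 11*c + 2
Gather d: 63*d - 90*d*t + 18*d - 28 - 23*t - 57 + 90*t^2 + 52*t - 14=d*(81 - 90*t) + 90*t^2 + 29*t - 99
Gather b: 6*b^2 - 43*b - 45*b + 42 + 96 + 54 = 6*b^2 - 88*b + 192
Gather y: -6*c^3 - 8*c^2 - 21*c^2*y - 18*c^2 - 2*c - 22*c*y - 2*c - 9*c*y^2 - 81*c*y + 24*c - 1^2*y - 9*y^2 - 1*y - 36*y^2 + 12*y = -6*c^3 - 26*c^2 + 20*c + y^2*(-9*c - 45) + y*(-21*c^2 - 103*c + 10)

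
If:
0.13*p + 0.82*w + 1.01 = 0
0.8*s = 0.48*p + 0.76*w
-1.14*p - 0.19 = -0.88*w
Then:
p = -1.00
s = -1.62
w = -1.07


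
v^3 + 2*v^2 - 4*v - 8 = (v - 2)*(v + 2)^2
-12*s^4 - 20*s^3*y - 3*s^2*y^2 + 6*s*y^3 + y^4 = (-2*s + y)*(s + y)^2*(6*s + y)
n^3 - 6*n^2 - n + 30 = (n - 5)*(n - 3)*(n + 2)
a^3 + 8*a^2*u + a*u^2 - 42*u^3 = (a - 2*u)*(a + 3*u)*(a + 7*u)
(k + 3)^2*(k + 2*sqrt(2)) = k^3 + 2*sqrt(2)*k^2 + 6*k^2 + 9*k + 12*sqrt(2)*k + 18*sqrt(2)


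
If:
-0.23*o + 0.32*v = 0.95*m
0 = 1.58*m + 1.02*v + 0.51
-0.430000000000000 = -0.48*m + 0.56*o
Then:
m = 0.01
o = -0.76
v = -0.52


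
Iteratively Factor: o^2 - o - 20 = (o - 5)*(o + 4)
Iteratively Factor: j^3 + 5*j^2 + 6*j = (j + 2)*(j^2 + 3*j) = (j + 2)*(j + 3)*(j)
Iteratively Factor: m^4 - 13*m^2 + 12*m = (m)*(m^3 - 13*m + 12) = m*(m - 3)*(m^2 + 3*m - 4) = m*(m - 3)*(m - 1)*(m + 4)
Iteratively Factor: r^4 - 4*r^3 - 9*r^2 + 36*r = (r - 3)*(r^3 - r^2 - 12*r) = (r - 4)*(r - 3)*(r^2 + 3*r) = r*(r - 4)*(r - 3)*(r + 3)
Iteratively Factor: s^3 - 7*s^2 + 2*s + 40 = (s + 2)*(s^2 - 9*s + 20) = (s - 5)*(s + 2)*(s - 4)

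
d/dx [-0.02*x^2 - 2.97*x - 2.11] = -0.04*x - 2.97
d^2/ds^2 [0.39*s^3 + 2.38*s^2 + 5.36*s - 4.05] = 2.34*s + 4.76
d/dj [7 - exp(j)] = -exp(j)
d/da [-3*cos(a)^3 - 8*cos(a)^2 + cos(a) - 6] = (9*cos(a)^2 + 16*cos(a) - 1)*sin(a)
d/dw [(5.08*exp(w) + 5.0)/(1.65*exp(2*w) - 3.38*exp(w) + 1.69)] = (-8.382*exp(2*w) - 16.5*exp(w) + 25.4852)*exp(w)/(2.7225*exp(4*w) - 11.154*exp(3*w) + 17.0014*exp(2*w) - 11.4244*exp(w) + 2.8561)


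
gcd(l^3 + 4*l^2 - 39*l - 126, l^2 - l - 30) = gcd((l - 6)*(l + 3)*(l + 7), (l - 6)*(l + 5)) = l - 6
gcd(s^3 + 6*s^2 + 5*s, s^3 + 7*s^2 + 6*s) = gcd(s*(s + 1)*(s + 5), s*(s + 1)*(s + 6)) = s^2 + s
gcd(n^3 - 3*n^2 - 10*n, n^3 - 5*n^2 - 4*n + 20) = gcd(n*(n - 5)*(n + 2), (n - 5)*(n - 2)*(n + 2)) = n^2 - 3*n - 10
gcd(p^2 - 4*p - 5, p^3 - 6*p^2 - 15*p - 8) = p + 1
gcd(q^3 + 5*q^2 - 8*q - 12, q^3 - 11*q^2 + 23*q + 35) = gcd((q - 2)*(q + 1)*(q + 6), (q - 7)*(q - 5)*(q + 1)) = q + 1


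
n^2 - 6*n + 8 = (n - 4)*(n - 2)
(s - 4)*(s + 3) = s^2 - s - 12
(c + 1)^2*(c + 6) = c^3 + 8*c^2 + 13*c + 6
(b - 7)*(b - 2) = b^2 - 9*b + 14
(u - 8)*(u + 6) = u^2 - 2*u - 48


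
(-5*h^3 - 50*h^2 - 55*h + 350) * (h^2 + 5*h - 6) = -5*h^5 - 75*h^4 - 275*h^3 + 375*h^2 + 2080*h - 2100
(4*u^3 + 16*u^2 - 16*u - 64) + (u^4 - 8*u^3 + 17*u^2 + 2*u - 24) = u^4 - 4*u^3 + 33*u^2 - 14*u - 88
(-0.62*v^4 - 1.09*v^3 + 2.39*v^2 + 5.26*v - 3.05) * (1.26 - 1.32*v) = 0.8184*v^5 + 0.6576*v^4 - 4.5282*v^3 - 3.9318*v^2 + 10.6536*v - 3.843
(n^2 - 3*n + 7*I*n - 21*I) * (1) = n^2 - 3*n + 7*I*n - 21*I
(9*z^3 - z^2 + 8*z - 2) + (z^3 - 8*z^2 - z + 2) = 10*z^3 - 9*z^2 + 7*z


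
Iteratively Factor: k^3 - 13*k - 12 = (k + 1)*(k^2 - k - 12) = (k + 1)*(k + 3)*(k - 4)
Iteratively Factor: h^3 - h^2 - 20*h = (h + 4)*(h^2 - 5*h) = h*(h + 4)*(h - 5)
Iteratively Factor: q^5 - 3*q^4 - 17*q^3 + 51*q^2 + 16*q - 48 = (q - 4)*(q^4 + q^3 - 13*q^2 - q + 12) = (q - 4)*(q - 3)*(q^3 + 4*q^2 - q - 4) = (q - 4)*(q - 3)*(q + 1)*(q^2 + 3*q - 4) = (q - 4)*(q - 3)*(q + 1)*(q + 4)*(q - 1)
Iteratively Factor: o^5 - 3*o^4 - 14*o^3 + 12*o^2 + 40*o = (o - 5)*(o^4 + 2*o^3 - 4*o^2 - 8*o) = (o - 5)*(o - 2)*(o^3 + 4*o^2 + 4*o) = o*(o - 5)*(o - 2)*(o^2 + 4*o + 4) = o*(o - 5)*(o - 2)*(o + 2)*(o + 2)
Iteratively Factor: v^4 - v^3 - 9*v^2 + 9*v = (v + 3)*(v^3 - 4*v^2 + 3*v) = (v - 3)*(v + 3)*(v^2 - v) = v*(v - 3)*(v + 3)*(v - 1)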